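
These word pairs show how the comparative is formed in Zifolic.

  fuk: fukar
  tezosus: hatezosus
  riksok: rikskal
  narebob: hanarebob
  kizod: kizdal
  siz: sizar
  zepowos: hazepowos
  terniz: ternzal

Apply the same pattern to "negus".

negsal

siz and terniz both end in -z yet inflect differently (sizar, ternzal), so the final letter is not what conditions the rule; the number of vowels is.
"negus" has 2 vowels. The stems with 2 vowels (kizod → kizdal, terniz → ternzal, riksok → rikskal) delete the last vowel and add -al.
The other patterns: stems with 1 vowel add -ar; stems with 3 vowels add the prefix ha-.
So negus → negsal.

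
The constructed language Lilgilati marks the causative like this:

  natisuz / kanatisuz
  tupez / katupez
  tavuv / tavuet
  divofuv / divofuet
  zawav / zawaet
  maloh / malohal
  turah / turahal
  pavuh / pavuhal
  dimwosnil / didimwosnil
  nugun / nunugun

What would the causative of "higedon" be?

hihigedon

natisuz and tavuv both have last vowel 'u' yet inflect differently (kanatisuz, tavuet), so the last vowel is not what conditions the rule; the final letter is.
"higedon" ends in -n. The one such stem in the data (nugun → nunugun) repeats the first consonant+vowel as a prefix (as does dimwosnil), so the same rule applies.
The other patterns: stems ending in -z add the prefix ka-; stems ending in -v drop the final letter and add -et; stems ending in -h add -al.
So higedon → hihigedon.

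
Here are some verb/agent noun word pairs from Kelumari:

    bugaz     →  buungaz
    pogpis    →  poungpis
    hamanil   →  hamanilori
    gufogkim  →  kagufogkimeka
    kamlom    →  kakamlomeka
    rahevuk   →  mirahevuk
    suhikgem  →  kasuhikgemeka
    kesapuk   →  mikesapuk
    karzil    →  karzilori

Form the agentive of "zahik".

hamanil and gufogkim both have last vowel 'i' yet inflect differently (hamanilori, kagufogkimeka), so the last vowel is not what conditions the rule; the final letter is.
"zahik" ends in -k. The stems ending in -k (kesapuk → mikesapuk, rahevuk → mirahevuk) add the prefix mi-.
The other patterns: stems ending in -l add -ori; stems ending in -m add ka- … -eka around the stem; stems ending in -s or -z insert -un- after the first vowel.
So zahik → mizahik.

mizahik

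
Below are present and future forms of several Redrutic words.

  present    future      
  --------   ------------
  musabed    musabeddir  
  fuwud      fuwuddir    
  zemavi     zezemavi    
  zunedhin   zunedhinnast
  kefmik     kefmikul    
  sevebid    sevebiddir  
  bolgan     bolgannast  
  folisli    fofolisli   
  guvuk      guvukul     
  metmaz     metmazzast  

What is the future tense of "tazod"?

kefmik and zemavi both have last vowel 'i' yet inflect differently (kefmikul, zezemavi), so the last vowel is not what conditions the rule; the final letter is.
"tazod" ends in -d. The stems ending in -d (musabed → musabeddir, sevebid → sevebiddir, fuwud → fuwuddir) double the final consonant and add -ir.
The other patterns: stems ending in -k add -ul; stems ending in -i repeat the first consonant+vowel as a prefix; stems ending in -n or -z double the final consonant and add -ast.
So tazod → tazoddir.

tazoddir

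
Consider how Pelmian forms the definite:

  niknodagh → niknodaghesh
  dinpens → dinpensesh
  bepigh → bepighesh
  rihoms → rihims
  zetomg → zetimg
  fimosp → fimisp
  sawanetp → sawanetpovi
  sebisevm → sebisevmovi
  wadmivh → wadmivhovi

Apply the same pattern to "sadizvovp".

sadizvovpovi

dinpens and rihoms both end in -s yet inflect differently (dinpensesh, rihims), so the final letter is not what conditions the rule; the second-to-last letter is.
"sadizvovp" has second-to-last letter 'v'. The stems whose second-to-last letter is 'v' (sebisevm → sebisevmovi, wadmivh → wadmivhovi) add -ovi.
The other patterns: stems whose second-to-last letter is 'g' or 'n' add -esh; stems whose second-to-last letter is 'm' or 's' change the last vowel to 'i'.
So sadizvovp → sadizvovpovi.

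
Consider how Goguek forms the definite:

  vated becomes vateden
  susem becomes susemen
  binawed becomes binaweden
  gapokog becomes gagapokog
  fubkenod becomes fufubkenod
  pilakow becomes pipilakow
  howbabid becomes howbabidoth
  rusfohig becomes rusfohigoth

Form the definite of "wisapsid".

wisapsidoth

"wisapsid" has last vowel 'i'. The stems whose last vowel is 'i' (howbabid → howbabidoth, rusfohig → rusfohigoth) add -oth.
The other patterns: stems whose last vowel is 'e' add -en; stems whose last vowel is 'o' repeat the first consonant+vowel as a prefix.
So wisapsid → wisapsidoth.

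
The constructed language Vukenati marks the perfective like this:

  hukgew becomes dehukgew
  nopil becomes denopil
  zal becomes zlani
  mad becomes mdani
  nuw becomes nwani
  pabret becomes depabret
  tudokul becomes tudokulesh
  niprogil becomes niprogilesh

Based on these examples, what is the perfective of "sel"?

zal and nopil both end in -l yet inflect differently (zlani, denopil), so the final letter is not what conditions the rule; the number of vowels is.
"sel" has 1 vowel. The stems with 1 vowel (zal → zlani, mad → mdani, nuw → nwani) delete the last vowel and add -ani.
So sel → slani.

slani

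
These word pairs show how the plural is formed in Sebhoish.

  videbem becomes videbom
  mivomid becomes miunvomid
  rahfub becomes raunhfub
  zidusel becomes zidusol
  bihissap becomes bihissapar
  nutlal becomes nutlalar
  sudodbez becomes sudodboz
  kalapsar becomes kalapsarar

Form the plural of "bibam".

bibamar

zidusel and nutlal both end in -l yet inflect differently (zidusol, nutlalar), so the final letter is not what conditions the rule; the last vowel is.
"bibam" has last vowel 'a'. The stems whose last vowel is 'a' (nutlal → nutlalar, bihissap → bihissapar, kalapsar → kalapsarar) add -ar.
The other patterns: stems whose last vowel is 'e' change the last vowel to 'o'; stems whose last vowel is 'i' or 'u' insert -un- after the first vowel.
So bibam → bibamar.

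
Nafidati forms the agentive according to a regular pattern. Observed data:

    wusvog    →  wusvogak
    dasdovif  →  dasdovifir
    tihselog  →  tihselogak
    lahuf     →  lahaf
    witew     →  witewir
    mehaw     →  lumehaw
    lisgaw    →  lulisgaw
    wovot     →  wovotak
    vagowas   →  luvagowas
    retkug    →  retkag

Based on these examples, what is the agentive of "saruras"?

tihselog and retkug both end in -g yet inflect differently (tihselogak, retkag), so the final letter is not what conditions the rule; the last vowel is.
"saruras" has last vowel 'a'. The stems whose last vowel is 'a' (lisgaw → lulisgaw, mehaw → lumehaw, vagowas → luvagowas) add the prefix lu-.
So saruras → lusaruras.

lusaruras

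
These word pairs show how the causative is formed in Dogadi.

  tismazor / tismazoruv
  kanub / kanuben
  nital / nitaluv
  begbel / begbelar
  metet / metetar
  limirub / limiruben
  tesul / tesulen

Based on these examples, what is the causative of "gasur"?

gasuren

tesul and begbel both end in -l yet inflect differently (tesulen, begbelar), so the final letter is not what conditions the rule; the last vowel is.
"gasur" has last vowel 'u'. The stems whose last vowel is 'u' (kanub → kanuben, tesul → tesulen, limirub → limiruben) add -en.
The other patterns: stems whose last vowel is 'e' add -ar; stems whose last vowel is 'a' or 'o' add -uv.
So gasur → gasuren.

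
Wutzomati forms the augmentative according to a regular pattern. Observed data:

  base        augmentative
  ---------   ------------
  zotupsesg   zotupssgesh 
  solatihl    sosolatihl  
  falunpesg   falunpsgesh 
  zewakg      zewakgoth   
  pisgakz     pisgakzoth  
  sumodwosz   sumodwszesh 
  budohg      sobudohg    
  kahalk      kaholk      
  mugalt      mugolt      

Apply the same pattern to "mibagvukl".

"mibagvukl" has second-to-last letter 'k'. The stems whose second-to-last letter is 'k' (zewakg → zewakgoth, pisgakz → pisgakzoth) add -oth.
The other patterns: stems whose second-to-last letter is 's' delete the last vowel and add -esh; stems whose second-to-last letter is 'h' add the prefix so-; stems whose second-to-last letter is 'l' change the last vowel to 'o'.
So mibagvukl → mibagvukloth.

mibagvukloth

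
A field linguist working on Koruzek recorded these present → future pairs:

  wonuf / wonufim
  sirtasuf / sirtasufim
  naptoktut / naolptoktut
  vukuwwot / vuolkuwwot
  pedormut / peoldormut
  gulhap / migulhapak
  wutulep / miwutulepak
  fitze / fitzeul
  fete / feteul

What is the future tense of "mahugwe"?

wonuf and naptoktut both have last vowel 'u' yet inflect differently (wonufim, naolptoktut), so the last vowel is not what conditions the rule; the final letter is.
"mahugwe" ends in -e. The stems ending in -e (fitze → fitzeul, fete → feteul) add -ul.
So mahugwe → mahugweul.

mahugweul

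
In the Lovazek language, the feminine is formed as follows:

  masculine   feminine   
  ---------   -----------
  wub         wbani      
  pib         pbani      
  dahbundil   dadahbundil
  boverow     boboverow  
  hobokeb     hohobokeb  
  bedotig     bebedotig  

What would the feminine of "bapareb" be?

babapareb

wub and hobokeb both end in -b yet inflect differently (wbani, hohobokeb), so the final letter is not what conditions the rule; the number of vowels is.
"bapareb" has 3 vowels. The stems with 3 vowels (dahbundil → dadahbundil, boverow → boboverow, hobokeb → hohobokeb) repeat the first consonant+vowel as a prefix.
The other pattern: stems with 1 vowel delete the last vowel and add -ani.
So bapareb → babapareb.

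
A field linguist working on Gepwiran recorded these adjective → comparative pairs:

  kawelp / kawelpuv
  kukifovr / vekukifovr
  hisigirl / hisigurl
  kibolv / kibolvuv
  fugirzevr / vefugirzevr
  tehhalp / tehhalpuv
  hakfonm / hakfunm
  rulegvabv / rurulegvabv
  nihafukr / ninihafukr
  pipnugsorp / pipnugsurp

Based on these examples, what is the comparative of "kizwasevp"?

vekizwasevp

pipnugsorp and kawelp both end in -p yet inflect differently (pipnugsurp, kawelpuv), so the final letter is not what conditions the rule; the second-to-last letter is.
"kizwasevp" has second-to-last letter 'v'. The stems whose second-to-last letter is 'v' (kukifovr → vekukifovr, fugirzevr → vefugirzevr) add the prefix ve-.
The other patterns: stems whose second-to-last letter is 'n' or 'r' change the last vowel to 'u'; stems whose second-to-last letter is 'l' add -uv; stems whose second-to-last letter is 'b' or 'k' repeat the first consonant+vowel as a prefix.
So kizwasevp → vekizwasevp.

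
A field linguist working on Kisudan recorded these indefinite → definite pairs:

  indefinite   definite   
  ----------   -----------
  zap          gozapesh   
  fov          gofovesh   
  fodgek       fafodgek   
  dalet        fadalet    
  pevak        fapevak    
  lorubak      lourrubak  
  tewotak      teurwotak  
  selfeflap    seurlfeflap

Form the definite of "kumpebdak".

kuurmpebdak

fodgek and lorubak both end in -k yet inflect differently (fafodgek, lourrubak), so the final letter is not what conditions the rule; the number of vowels is.
"kumpebdak" has 3 vowels. The stems with 3 vowels (lorubak → lourrubak, tewotak → teurwotak, selfeflap → seurlfeflap) insert -ur- after the first vowel.
The other patterns: stems with 1 vowel add go- … -esh around the stem; stems with 2 vowels add the prefix fa-.
So kumpebdak → kuurmpebdak.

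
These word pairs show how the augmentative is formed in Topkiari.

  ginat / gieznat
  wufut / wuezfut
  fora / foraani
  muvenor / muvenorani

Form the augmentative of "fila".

ginat and fora both have last vowel 'a' yet inflect differently (gieznat, foraani), so the last vowel is not what conditions the rule; the final letter is.
"fila" ends in -a. The one such stem in the data (fora → foraani) adds -ani, so the same rule applies.
So fila → filaani.

filaani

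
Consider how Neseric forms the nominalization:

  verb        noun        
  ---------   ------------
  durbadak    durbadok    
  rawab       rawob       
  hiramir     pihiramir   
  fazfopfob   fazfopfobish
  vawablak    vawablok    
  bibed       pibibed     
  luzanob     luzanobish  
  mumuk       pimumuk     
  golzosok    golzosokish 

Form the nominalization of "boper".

piboper

"boper" has last vowel 'e'. The one such stem in the data (bibed → pibibed) adds the prefix pi-, so the same rule applies.
So boper → piboper.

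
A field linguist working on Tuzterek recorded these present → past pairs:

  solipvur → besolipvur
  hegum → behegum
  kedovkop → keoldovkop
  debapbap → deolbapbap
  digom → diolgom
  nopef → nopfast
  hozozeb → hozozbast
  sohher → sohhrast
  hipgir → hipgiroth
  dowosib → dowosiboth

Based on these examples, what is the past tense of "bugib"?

bugiboth

"bugib" has last vowel 'i'. The stems whose last vowel is 'i' (hipgir → hipgiroth, dowosib → dowosiboth) add -oth.
The other patterns: stems whose last vowel is 'u' add the prefix be-; stems whose last vowel is 'a' or 'o' insert -ol- after the first vowel; stems whose last vowel is 'e' delete the last vowel and add -ast.
So bugib → bugiboth.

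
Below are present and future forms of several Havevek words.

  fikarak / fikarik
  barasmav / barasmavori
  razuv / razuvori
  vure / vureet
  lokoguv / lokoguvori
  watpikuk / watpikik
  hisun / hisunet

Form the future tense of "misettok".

"misettok" ends in -k. The stems ending in -k (watpikuk → watpikik, fikarak → fikarik) change the last vowel to 'i'.
So misettok → misettik.

misettik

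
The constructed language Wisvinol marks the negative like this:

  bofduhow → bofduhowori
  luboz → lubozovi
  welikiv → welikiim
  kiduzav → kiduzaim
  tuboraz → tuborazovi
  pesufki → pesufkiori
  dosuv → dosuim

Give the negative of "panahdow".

kiduzav and tuboraz both have last vowel 'a' yet inflect differently (kiduzaim, tuborazovi), so the last vowel is not what conditions the rule; the final letter is.
"panahdow" ends in -w. The one such stem in the data (bofduhow → bofduhowori) adds -ori, so the same rule applies.
The other patterns: stems ending in -v drop the final letter and add -im; stems ending in -z add -ovi.
So panahdow → panahdowori.

panahdowori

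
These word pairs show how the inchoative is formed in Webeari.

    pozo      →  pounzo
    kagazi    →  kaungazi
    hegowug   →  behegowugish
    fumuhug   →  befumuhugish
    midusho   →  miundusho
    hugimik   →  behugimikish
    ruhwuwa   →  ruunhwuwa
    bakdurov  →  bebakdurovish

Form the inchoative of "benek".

kagazi and hugimik both have last vowel 'i' yet inflect differently (kaungazi, behugimikish), so the last vowel is not what conditions the rule; whether the stem ends in a vowel or a consonant is.
"benek" ends in a consonant. The stems ending in a consonant (hugimik → behugimikish, hegowug → behegowugish, fumuhug → befumuhugish) add be- … -ish around the stem.
So benek → bebenekish.

bebenekish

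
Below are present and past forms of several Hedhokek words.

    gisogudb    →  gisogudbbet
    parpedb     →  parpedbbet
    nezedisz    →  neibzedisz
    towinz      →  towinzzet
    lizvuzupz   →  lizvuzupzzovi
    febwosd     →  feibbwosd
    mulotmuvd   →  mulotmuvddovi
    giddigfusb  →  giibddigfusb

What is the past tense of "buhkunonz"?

"buhkunonz" has second-to-last letter 'n'. The one such stem in the data (towinz → towinzzet) doubles the final consonant and adds -et (as do parpedb, gisogudb), so the same rule applies.
So buhkunonz → buhkunonzzet.

buhkunonzzet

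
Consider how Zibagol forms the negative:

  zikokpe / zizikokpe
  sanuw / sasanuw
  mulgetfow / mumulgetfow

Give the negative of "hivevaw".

hihivevaw

Every pair shown (zikokpe → zizikokpe, sanuw → sasanuw, mulgetfow → mumulgetfow) follows the same rule: repeat the first consonant+vowel as a prefix.
So hivevaw → hihivevaw.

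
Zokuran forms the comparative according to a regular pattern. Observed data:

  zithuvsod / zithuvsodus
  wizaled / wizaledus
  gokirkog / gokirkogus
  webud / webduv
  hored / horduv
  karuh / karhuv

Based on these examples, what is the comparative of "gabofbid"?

gabofbidus

"gabofbid" has 3 vowels. The stems with 3 vowels (zithuvsod → zithuvsodus, wizaled → wizaledus, gokirkog → gokirkogus) add -us.
So gabofbid → gabofbidus.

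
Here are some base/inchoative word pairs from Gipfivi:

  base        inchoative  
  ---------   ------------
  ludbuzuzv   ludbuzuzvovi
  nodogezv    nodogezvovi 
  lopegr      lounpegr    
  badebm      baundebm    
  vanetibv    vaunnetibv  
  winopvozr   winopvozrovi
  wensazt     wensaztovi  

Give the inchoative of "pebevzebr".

peunbevzebr

winopvozr and lopegr both end in -r yet inflect differently (winopvozrovi, lounpegr), so the final letter is not what conditions the rule; the second-to-last letter is.
"pebevzebr" has second-to-last letter 'b'. The stems whose second-to-last letter is 'b' (badebm → baundebm, vanetibv → vaunnetibv) insert -un- after the first vowel.
The other pattern: stems whose second-to-last letter is 'z' add -ovi.
So pebevzebr → peunbevzebr.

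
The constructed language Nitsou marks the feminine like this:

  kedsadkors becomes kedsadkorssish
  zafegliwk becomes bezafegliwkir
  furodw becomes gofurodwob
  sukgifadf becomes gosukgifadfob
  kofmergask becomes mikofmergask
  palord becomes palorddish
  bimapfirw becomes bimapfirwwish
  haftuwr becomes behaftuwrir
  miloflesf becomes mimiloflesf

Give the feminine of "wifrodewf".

bewifrodewfir

zafegliwk and kofmergask both end in -k yet inflect differently (bezafegliwkir, mikofmergask), so the final letter is not what conditions the rule; the second-to-last letter is.
"wifrodewf" has second-to-last letter 'w'. The stems whose second-to-last letter is 'w' (haftuwr → behaftuwrir, zafegliwk → bezafegliwkir) add be- … -ir around the stem.
So wifrodewf → bewifrodewfir.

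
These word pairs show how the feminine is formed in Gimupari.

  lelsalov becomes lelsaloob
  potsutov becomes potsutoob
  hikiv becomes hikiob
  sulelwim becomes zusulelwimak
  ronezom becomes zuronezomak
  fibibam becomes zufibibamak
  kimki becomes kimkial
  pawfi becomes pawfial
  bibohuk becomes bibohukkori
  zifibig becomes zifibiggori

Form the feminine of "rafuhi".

"rafuhi" ends in -i. The stems ending in -i (kimki → kimkial, pawfi → pawfial) add -al.
So rafuhi → rafuhial.

rafuhial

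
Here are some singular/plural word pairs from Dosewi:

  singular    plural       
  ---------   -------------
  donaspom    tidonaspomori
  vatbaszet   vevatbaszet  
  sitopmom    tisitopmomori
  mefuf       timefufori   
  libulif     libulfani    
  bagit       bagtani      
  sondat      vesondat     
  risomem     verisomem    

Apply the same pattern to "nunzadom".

libulif and mefuf both end in -f yet inflect differently (libulfani, timefufori), so the final letter is not what conditions the rule; the last vowel is.
"nunzadom" has last vowel 'o'. The stems whose last vowel is 'o' (donaspom → tidonaspomori, sitopmom → tisitopmomori) add ti- … -ori around the stem.
So nunzadom → tinunzadomori.

tinunzadomori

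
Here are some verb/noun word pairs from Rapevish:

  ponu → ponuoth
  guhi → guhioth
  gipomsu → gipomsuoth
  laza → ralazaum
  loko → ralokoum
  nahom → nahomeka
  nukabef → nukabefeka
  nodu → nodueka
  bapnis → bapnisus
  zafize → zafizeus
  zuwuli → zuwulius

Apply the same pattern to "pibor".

piboroth

"pibor" begins with p-. The one such stem in the data (ponu → ponuoth) adds -oth, so the same rule applies.
The other patterns: stems beginning with l- add ra- … -um around the stem; stems beginning with n- add -eka; stems beginning with b- or z- add -us.
So pibor → piboroth.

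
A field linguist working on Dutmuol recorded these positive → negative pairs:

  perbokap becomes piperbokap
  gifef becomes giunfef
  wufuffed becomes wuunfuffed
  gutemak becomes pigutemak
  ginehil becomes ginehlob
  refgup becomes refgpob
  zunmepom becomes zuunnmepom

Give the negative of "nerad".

pinerad

perbokap and refgup both end in -p yet inflect differently (piperbokap, refgpob), so the final letter is not what conditions the rule; the last vowel is.
"nerad" has last vowel 'a'. The stems whose last vowel is 'a' (perbokap → piperbokap, gutemak → pigutemak) add the prefix pi-.
The other patterns: stems whose last vowel is 'e' or 'o' insert -un- after the first vowel; stems whose last vowel is 'i' or 'u' delete the last vowel and add -ob.
So nerad → pinerad.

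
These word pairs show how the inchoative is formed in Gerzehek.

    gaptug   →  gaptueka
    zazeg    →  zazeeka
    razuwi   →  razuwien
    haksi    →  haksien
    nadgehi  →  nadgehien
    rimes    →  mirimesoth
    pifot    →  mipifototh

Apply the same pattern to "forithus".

zazeg and rimes both have last vowel 'e' yet inflect differently (zazeeka, mirimesoth), so the last vowel is not what conditions the rule; the final letter is.
"forithus" ends in -s. The one such stem in the data (rimes → mirimesoth) adds mi- … -oth around the stem, so the same rule applies.
The other patterns: stems ending in -g drop the final letter and add -eka; stems ending in -i add -en.
So forithus → miforithusoth.

miforithusoth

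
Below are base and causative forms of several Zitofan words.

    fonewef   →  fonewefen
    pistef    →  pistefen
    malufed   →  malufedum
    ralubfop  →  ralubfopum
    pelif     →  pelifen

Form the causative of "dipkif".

dipkifen

fonewef and malufed both have last vowel 'e' yet inflect differently (fonewefen, malufedum), so the last vowel is not what conditions the rule; the final letter is.
"dipkif" ends in -f. The stems ending in -f (fonewef → fonewefen, pistef → pistefen, pelif → pelifen) add -en.
The other pattern: stems ending in -d or -p add -um.
So dipkif → dipkifen.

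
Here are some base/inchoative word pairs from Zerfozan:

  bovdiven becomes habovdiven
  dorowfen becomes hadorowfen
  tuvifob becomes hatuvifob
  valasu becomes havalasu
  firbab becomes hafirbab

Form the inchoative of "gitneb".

Every pair shown (bovdiven → habovdiven, dorowfen → hadorowfen, tuvifob → hatuvifob, …) follows the same rule: add the prefix ha-.
So gitneb → hagitneb.

hagitneb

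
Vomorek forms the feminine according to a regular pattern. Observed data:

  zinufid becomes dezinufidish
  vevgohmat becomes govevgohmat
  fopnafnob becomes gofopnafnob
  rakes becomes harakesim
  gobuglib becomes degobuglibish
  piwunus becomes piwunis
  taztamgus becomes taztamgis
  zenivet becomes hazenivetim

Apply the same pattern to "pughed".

hapughedim

taztamgus and rakes both end in -s yet inflect differently (taztamgis, harakesim), so the final letter is not what conditions the rule; the last vowel is.
"pughed" has last vowel 'e'. The stems whose last vowel is 'e' (zenivet → hazenivetim, rakes → harakesim) add ha- … -im around the stem.
The other patterns: stems whose last vowel is 'u' change the last vowel to 'i'; stems whose last vowel is 'i' add de- … -ish around the stem; stems whose last vowel is 'a' or 'o' add the prefix go-.
So pughed → hapughedim.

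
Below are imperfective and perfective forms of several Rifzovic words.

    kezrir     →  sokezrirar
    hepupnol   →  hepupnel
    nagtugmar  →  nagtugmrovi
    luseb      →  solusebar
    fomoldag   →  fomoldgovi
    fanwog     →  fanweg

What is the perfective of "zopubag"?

kezrir and nagtugmar both end in -r yet inflect differently (sokezrirar, nagtugmrovi), so the final letter is not what conditions the rule; the last vowel is.
"zopubag" has last vowel 'a'. The stems whose last vowel is 'a' (nagtugmar → nagtugmrovi, fomoldag → fomoldgovi) delete the last vowel and add -ovi.
The other patterns: stems whose last vowel is 'o' change the last vowel to 'e'; stems whose last vowel is 'e' or 'i' add so- … -ar around the stem.
So zopubag → zopubgovi.

zopubgovi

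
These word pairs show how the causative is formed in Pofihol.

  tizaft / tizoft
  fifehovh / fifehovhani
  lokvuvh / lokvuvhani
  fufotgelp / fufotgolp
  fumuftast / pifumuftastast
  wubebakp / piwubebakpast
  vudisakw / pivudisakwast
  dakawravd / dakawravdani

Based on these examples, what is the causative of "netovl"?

fumuftast and tizaft both end in -t yet inflect differently (pifumuftastast, tizoft), so the final letter is not what conditions the rule; the second-to-last letter is.
"netovl" has second-to-last letter 'v'. The stems whose second-to-last letter is 'v' (dakawravd → dakawravdani, fifehovh → fifehovhani, lokvuvh → lokvuvhani) add -ani.
The other patterns: stems whose second-to-last letter is 'k' or 's' add pi- … -ast around the stem; stems whose second-to-last letter is 'f' or 'l' change the last vowel to 'o'.
So netovl → netovlani.

netovlani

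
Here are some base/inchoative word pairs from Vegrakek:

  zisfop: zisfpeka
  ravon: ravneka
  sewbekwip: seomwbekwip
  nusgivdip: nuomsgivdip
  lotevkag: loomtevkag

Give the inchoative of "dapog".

dapgeka

"dapog" has last vowel 'o'. The stems whose last vowel is 'o' (zisfop → zisfpeka, ravon → ravneka) delete the last vowel and add -eka.
So dapog → dapgeka.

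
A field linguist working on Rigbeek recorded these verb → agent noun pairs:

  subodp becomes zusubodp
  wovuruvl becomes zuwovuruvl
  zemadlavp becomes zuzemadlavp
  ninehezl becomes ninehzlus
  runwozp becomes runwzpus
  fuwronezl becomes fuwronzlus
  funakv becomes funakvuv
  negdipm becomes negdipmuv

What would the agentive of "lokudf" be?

zulokudf

"lokudf" has second-to-last letter 'd'. The one such stem in the data (subodp → zusubodp) adds the prefix zu-, so the same rule applies.
The other patterns: stems whose second-to-last letter is 'z' delete the last vowel and add -us; stems whose second-to-last letter is 'k' or 'p' add -uv.
So lokudf → zulokudf.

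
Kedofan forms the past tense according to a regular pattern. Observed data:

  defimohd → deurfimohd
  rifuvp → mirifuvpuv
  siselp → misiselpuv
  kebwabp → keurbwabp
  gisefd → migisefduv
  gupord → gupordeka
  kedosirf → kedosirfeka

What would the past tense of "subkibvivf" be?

misubkibvivfuv

gupord and defimohd both end in -d yet inflect differently (gupordeka, deurfimohd), so the final letter is not what conditions the rule; the second-to-last letter is.
"subkibvivf" has second-to-last letter 'v'. The one such stem in the data (rifuvp → mirifuvpuv) adds mi- … -uv around the stem, so the same rule applies.
So subkibvivf → misubkibvivfuv.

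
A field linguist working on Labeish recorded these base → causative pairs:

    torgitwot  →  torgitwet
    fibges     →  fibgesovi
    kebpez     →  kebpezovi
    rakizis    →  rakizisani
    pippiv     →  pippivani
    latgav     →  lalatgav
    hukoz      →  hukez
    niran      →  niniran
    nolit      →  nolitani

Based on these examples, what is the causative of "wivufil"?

nolit and torgitwot both end in -t yet inflect differently (nolitani, torgitwet), so the final letter is not what conditions the rule; the last vowel is.
"wivufil" has last vowel 'i'. The stems whose last vowel is 'i' (pippiv → pippivani, rakizis → rakizisani, nolit → nolitani) add -ani.
The other patterns: stems whose last vowel is 'o' change the last vowel to 'e'; stems whose last vowel is 'e' add -ovi; stems whose last vowel is 'a' repeat the first consonant+vowel as a prefix.
So wivufil → wivufilani.

wivufilani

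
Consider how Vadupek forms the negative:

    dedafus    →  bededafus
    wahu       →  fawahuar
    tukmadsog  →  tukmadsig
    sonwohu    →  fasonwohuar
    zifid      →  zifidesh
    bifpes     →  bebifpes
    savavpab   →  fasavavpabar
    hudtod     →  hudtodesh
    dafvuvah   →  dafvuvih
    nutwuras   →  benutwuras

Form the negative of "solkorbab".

fasolkorbabar

nutwuras and savavpab both have last vowel 'a' yet inflect differently (benutwuras, fasavavpabar), so the last vowel is not what conditions the rule; the final letter is.
"solkorbab" ends in -b. The one such stem in the data (savavpab → fasavavpabar) adds fa- … -ar around the stem, so the same rule applies.
So solkorbab → fasolkorbabar.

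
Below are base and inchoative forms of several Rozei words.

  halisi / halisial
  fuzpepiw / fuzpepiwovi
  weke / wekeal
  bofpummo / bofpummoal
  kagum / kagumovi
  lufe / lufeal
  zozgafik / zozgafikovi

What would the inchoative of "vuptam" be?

halisi and fuzpepiw both have last vowel 'i' yet inflect differently (halisial, fuzpepiwovi), so the last vowel is not what conditions the rule; whether the stem ends in a vowel or a consonant is.
"vuptam" ends in a consonant. The stems ending in a consonant (fuzpepiw → fuzpepiwovi, zozgafik → zozgafikovi, kagum → kagumovi) add -ovi.
The other pattern: stems ending in a vowel add -al.
So vuptam → vuptamovi.

vuptamovi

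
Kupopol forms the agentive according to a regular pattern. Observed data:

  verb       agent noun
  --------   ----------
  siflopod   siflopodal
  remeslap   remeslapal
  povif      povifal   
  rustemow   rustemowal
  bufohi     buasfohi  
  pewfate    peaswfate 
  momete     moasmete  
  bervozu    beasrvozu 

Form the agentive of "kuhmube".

kuashmube

povif and bufohi both have last vowel 'i' yet inflect differently (povifal, buasfohi), so the last vowel is not what conditions the rule; whether the stem ends in a vowel or a consonant is.
"kuhmube" ends in a vowel. The stems ending in a vowel (momete → moasmete, bervozu → beasrvozu, bufohi → buasfohi) insert -as- after the first vowel.
The other pattern: stems ending in a consonant add -al.
So kuhmube → kuashmube.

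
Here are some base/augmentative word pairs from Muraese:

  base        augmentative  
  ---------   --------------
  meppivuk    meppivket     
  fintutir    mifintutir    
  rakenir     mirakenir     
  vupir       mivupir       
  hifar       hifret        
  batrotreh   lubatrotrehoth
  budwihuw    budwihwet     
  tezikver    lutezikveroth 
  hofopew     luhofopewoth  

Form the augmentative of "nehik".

tezikver and rakenir both end in -r yet inflect differently (lutezikveroth, mirakenir), so the final letter is not what conditions the rule; the last vowel is.
"nehik" has last vowel 'i'. The stems whose last vowel is 'i' (rakenir → mirakenir, fintutir → mifintutir, vupir → mivupir) add the prefix mi-.
The other patterns: stems whose last vowel is 'e' add lu- … -oth around the stem; stems whose last vowel is 'a' or 'u' delete the last vowel and add -et.
So nehik → minehik.

minehik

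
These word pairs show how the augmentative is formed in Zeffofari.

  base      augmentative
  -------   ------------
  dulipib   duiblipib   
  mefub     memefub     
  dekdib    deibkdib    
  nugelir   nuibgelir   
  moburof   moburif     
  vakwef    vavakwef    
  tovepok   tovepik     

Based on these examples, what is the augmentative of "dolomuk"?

moburof and vakwef both end in -f yet inflect differently (moburif, vavakwef), so the final letter is not what conditions the rule; the last vowel is.
"dolomuk" has last vowel 'u'. The one such stem in the data (mefub → memefub) repeats the first consonant+vowel as a prefix (as does vakwef), so the same rule applies.
The other patterns: stems whose last vowel is 'o' change the last vowel to 'i'; stems whose last vowel is 'i' insert -ib- after the first vowel.
So dolomuk → dodolomuk.

dodolomuk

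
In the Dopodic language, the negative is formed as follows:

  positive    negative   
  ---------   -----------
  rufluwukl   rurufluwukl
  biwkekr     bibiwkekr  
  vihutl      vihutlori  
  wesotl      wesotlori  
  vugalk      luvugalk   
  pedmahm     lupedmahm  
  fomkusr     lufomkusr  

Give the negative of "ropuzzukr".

rufluwukl and vihutl both end in -l yet inflect differently (rurufluwukl, vihutlori), so the final letter is not what conditions the rule; the second-to-last letter is.
"ropuzzukr" has second-to-last letter 'k'. The stems whose second-to-last letter is 'k' (rufluwukl → rurufluwukl, biwkekr → bibiwkekr) repeat the first consonant+vowel as a prefix.
The other patterns: stems whose second-to-last letter is 't' add -ori; stems whose second-to-last letter is 'h', 'l' or 's' add the prefix lu-.
So ropuzzukr → roropuzzukr.

roropuzzukr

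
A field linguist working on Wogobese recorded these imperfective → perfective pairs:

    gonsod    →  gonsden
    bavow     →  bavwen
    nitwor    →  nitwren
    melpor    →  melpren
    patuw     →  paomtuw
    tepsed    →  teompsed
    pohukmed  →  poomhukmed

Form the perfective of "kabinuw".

kaombinuw

"kabinuw" has last vowel 'u'. The one such stem in the data (patuw → paomtuw) inserts -om- after the first vowel (as do tepsed, pohukmed), so the same rule applies.
The other pattern: stems whose last vowel is 'o' delete the last vowel and add -en.
So kabinuw → kaombinuw.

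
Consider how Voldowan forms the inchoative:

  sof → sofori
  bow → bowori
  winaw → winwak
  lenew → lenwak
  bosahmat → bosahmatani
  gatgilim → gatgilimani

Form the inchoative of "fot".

fotori

bow and winaw both end in -w yet inflect differently (bowori, winwak), so the final letter is not what conditions the rule; the number of vowels is.
"fot" has 1 vowel. The stems with 1 vowel (sof → sofori, bow → bowori) add -ori.
So fot → fotori.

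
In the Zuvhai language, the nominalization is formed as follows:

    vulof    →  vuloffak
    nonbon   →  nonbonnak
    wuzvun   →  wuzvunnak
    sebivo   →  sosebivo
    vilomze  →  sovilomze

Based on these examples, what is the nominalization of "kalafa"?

sokalafa

vulof and sebivo both have last vowel 'o' yet inflect differently (vuloffak, sosebivo), so the last vowel is not what conditions the rule; whether the stem ends in a vowel or a consonant is.
"kalafa" ends in a vowel. The stems ending in a vowel (sebivo → sosebivo, vilomze → sovilomze) add the prefix so-.
The other pattern: stems ending in a consonant double the final consonant and add -ak.
So kalafa → sokalafa.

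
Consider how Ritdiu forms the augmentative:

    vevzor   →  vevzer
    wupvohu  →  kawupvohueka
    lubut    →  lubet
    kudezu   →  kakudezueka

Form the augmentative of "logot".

loget

"logot" ends in -t. The one such stem in the data (lubut → lubet) changes the last vowel to 'e' (as does vevzor), so the same rule applies.
The other pattern: stems ending in -u add ka- … -eka around the stem.
So logot → loget.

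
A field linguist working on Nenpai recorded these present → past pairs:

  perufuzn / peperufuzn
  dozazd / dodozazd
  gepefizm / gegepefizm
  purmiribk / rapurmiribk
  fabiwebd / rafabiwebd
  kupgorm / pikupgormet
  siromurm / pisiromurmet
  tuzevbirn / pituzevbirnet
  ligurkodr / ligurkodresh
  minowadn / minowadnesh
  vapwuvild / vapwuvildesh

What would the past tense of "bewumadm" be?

dozazd and fabiwebd both end in -d yet inflect differently (dodozazd, rafabiwebd), so the final letter is not what conditions the rule; the second-to-last letter is.
"bewumadm" has second-to-last letter 'd'. The stems whose second-to-last letter is 'd' (ligurkodr → ligurkodresh, minowadn → minowadnesh) add -esh.
The other patterns: stems whose second-to-last letter is 'z' repeat the first consonant+vowel as a prefix; stems whose second-to-last letter is 'b' add the prefix ra-; stems whose second-to-last letter is 'r' add pi- … -et around the stem.
So bewumadm → bewumadmesh.

bewumadmesh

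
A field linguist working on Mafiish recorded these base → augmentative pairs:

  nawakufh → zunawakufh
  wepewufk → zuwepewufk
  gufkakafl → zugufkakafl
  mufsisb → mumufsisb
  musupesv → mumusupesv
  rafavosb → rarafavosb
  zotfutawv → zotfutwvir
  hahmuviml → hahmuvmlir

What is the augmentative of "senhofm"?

musupesv and zotfutawv both end in -v yet inflect differently (mumusupesv, zotfutwvir), so the final letter is not what conditions the rule; the second-to-last letter is.
"senhofm" has second-to-last letter 'f'. The stems whose second-to-last letter is 'f' (nawakufh → zunawakufh, wepewufk → zuwepewufk, gufkakafl → zugufkakafl) add the prefix zu-.
The other patterns: stems whose second-to-last letter is 's' repeat the first consonant+vowel as a prefix; stems whose second-to-last letter is 'm' or 'w' delete the last vowel and add -ir.
So senhofm → zusenhofm.

zusenhofm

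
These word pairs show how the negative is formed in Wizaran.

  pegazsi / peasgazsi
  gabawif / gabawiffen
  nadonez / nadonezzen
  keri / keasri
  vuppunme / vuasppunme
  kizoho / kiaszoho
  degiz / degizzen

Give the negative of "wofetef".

wofeteffen

keri and degiz both have last vowel 'i' yet inflect differently (keasri, degizzen), so the last vowel is not what conditions the rule; whether the stem ends in a vowel or a consonant is.
"wofetef" ends in a consonant. The stems ending in a consonant (degiz → degizzen, nadonez → nadonezzen, gabawif → gabawiffen) double the final consonant and add -en.
So wofetef → wofeteffen.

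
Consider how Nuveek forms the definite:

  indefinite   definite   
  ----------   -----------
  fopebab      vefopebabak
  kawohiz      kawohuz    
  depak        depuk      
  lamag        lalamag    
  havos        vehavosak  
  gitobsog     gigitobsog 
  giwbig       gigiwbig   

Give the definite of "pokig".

popokig

depak and lamag both have last vowel 'a' yet inflect differently (depuk, lalamag), so the last vowel is not what conditions the rule; the final letter is.
"pokig" ends in -g. The stems ending in -g (lamag → lalamag, gitobsog → gigitobsog, giwbig → gigiwbig) repeat the first consonant+vowel as a prefix.
The other patterns: stems ending in -k or -z change the last vowel to 'u'; stems ending in -b or -s add ve- … -ak around the stem.
So pokig → popokig.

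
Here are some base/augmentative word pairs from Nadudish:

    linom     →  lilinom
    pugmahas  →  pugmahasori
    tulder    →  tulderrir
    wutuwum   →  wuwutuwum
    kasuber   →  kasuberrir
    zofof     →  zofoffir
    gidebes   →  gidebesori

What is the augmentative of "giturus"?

giturusori

gidebes and kasuber both have last vowel 'e' yet inflect differently (gidebesori, kasuberrir), so the last vowel is not what conditions the rule; the final letter is.
"giturus" ends in -s. The stems ending in -s (gidebes → gidebesori, pugmahas → pugmahasori) add -ori.
So giturus → giturusori.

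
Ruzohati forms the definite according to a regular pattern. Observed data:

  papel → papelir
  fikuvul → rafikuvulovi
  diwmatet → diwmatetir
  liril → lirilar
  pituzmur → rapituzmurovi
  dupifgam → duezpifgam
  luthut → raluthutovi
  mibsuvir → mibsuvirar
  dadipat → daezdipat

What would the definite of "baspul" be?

rabaspulovi

diwmatet and dadipat both end in -t yet inflect differently (diwmatetir, daezdipat), so the final letter is not what conditions the rule; the last vowel is.
"baspul" has last vowel 'u'. The stems whose last vowel is 'u' (luthut → raluthutovi, pituzmur → rapituzmurovi, fikuvul → rafikuvulovi) add ra- … -ovi around the stem.
The other patterns: stems whose last vowel is 'e' add -ir; stems whose last vowel is 'a' insert -ez- after the first vowel; stems whose last vowel is 'i' add -ar.
So baspul → rabaspulovi.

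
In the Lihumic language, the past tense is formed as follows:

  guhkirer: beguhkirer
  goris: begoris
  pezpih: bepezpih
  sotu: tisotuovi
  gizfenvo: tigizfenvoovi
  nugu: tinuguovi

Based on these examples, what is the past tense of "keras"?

bekeras

guhkirer and gizfenvo both begin with g- yet inflect differently (beguhkirer, tigizfenvoovi), so the first letter is not what conditions the rule; whether the stem ends in a vowel or a consonant is.
"keras" ends in a consonant. The stems ending in a consonant (guhkirer → beguhkirer, goris → begoris, pezpih → bepezpih) add the prefix be-.
The other pattern: stems ending in a vowel add ti- … -ovi around the stem.
So keras → bekeras.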